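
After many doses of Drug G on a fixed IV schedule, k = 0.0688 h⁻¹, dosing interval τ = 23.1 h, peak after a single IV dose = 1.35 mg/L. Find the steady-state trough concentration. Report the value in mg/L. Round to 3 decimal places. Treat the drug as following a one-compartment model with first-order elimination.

e^(−kτ) = e^(−0.06880 × 23.1) = 0.2041
Accumulation ratio R = 1 / (1 − e^(−kτ)) = 1 / (1 − 0.2041) = 1.256
Steady-state trough = C₀ × R × e^(−kτ) = 1.35 × 1.256 × 0.2041 = 0.3461 mg/L

0.346 mg/L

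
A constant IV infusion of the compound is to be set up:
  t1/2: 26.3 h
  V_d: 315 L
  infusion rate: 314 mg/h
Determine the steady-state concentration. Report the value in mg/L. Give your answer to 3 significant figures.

k = ln2 / t½ = 0.693147 / 26.3 = 0.02636 h⁻¹
CL = k × Vd = 0.02636 × 315 = 8.303 L/h
At steady state Css = R₀ / CL = 314 / 8.303 = 37.82 mg/L

37.8 mg/L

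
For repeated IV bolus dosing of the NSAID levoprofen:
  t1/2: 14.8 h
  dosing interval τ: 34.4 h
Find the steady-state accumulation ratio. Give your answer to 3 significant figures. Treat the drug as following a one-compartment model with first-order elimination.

k = ln2 / t½ = 0.693147 / 14.8 = 0.04683 h⁻¹
e^(−kτ) = e^(−0.04683 × 34.4) = 0.1997
Accumulation ratio R = 1 / (1 − e^(−kτ)) = 1 / (1 − 0.1997) = 1.250

1.25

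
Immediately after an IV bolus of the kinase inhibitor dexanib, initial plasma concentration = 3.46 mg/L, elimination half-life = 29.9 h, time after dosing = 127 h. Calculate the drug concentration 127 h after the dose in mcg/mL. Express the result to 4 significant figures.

k = ln2 / t½ = 0.693147 / 29.9 = 0.02318 h⁻¹
C = C₀ · e^(−k·t) = 3.460 × e^(−0.02318 × 127)
  = 3.460 × 0.05266 = 0.1822 mg/L
(0.1822 mg/L = 0.1822 mcg/mL)

0.1822 mcg/mL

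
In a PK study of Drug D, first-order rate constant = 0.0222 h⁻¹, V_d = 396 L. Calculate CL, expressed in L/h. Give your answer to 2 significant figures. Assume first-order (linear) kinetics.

CL = k × Vd = 0.0222 × 396 = 8.791 L/h

8.8 L/h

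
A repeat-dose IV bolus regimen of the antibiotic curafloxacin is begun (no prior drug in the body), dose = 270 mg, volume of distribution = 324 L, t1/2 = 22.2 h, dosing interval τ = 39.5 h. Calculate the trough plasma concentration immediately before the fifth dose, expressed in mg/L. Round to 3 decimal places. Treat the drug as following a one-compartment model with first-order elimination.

C₀ per dose = Dose / Vd = 270 / 324 = 0.8333 mg/L
k = ln2 / t½ = 0.693147 / 22.2 = 0.03122 h⁻¹
Fraction remaining after one interval: r = e^(−kτ) = e^(−0.03122 × 39.5) = 0.2914
Before dose 5, 4 doses have been given (aged 1τ, 2τ, 3τ, 4τ).
C_trough = C₀ × (r + r² + … + r^4) = C₀ × r(1−r^4)/(1−r)
        = 0.8333 × 0.2914 × (1 − 0.007210) / (1 − 0.2914) = 0.3402 mg/L

0.340 mg/L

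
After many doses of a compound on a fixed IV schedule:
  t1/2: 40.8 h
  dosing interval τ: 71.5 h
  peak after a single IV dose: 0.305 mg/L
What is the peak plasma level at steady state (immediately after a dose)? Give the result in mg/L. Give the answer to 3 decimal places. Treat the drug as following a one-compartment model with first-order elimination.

0.434 mg/L

k = ln2 / t½ = 0.693147 / 40.8 = 0.01699 h⁻¹
e^(−kτ) = e^(−0.01699 × 71.5) = 0.2968
Accumulation ratio R = 1 / (1 − e^(−kτ)) = 1 / (1 − 0.2968) = 1.422
Steady-state peak = C₀ × R = 0.305 × 1.422 = 0.4337 mg/L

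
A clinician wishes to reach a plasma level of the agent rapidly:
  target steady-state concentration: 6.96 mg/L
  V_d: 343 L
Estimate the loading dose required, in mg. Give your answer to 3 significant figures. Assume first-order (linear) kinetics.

2390 mg

LD = Css × Vd = 6.96 × 343 = 2387 mg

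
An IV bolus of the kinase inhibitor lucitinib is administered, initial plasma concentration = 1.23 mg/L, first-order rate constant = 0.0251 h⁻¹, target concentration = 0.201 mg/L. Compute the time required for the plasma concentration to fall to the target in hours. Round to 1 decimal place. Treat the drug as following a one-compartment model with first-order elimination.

t = ln(C₀ / C) / k = ln(1.230 / 0.201) / 0.02510
  = ln(6.119) / 0.02510 = 1.811 / 0.02510 = 72.15 h

72.2 h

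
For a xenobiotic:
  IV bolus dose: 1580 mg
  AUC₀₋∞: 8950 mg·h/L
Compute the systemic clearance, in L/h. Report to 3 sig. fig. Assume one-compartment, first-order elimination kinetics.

CL = Dose / AUC = 1580 / 8950 = 0.1765 L/h

0.177 L/h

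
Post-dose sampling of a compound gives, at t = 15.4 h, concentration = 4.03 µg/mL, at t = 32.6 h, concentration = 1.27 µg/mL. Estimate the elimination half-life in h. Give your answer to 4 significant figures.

10.32 h

k = ln(C₁/C₂) / (t₂ − t₁) = ln(4.03/1.27) / (32.6 − 15.4)
  = 1.155 / 17.20 = 0.06715 h⁻¹
t½ = ln2 / k = 0.693147 / 0.06715 = 10.32 h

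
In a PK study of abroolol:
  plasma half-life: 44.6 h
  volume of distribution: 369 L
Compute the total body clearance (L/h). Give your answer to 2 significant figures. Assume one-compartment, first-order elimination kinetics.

5.7 L/h

k = ln2 / t½ = 0.693147 / 44.6 = 0.01554 h⁻¹
CL = k × Vd = 0.01554 × 369 = 5.734 L/h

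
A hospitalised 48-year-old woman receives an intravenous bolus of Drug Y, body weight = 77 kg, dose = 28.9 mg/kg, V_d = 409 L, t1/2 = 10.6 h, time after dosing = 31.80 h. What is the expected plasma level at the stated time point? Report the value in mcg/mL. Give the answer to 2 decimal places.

0.68 mcg/mL

Total dose = 28.9 × 77 = 2225 mg
C₀ = Dose / Vd = 2225 / 409 = 5.440 mg/L
k = ln2 / t½ = 0.693147 / 10.6 = 0.06539 h⁻¹
t / t½ = 31.80 / 10.6 = 3 half-lives
C = C₀ × (1/2)^3 = 5.440 × 0.1250 = 0.6800 mg/L
(0.6800 mg/L = 0.6800 mcg/mL)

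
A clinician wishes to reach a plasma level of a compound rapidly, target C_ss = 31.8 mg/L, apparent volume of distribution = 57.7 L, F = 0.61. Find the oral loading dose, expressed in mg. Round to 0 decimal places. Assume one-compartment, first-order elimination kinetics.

3008 mg

LD = Css × Vd / F = 31.8 × 57.7 / 0.61 = 3008 mg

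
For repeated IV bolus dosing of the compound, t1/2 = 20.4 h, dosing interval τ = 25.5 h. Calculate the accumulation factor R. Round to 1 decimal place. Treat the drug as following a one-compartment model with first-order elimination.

1.7

k = ln2 / t½ = 0.693147 / 20.4 = 0.03398 h⁻¹
e^(−kτ) = e^(−0.03398 × 25.5) = 0.4204
Accumulation ratio R = 1 / (1 − e^(−kτ)) = 1 / (1 − 0.4204) = 1.725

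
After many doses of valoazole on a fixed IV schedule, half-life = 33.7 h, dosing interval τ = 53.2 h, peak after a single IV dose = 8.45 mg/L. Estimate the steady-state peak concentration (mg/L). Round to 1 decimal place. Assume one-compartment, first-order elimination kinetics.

12.7 mg/L

k = ln2 / t½ = 0.693147 / 33.7 = 0.02057 h⁻¹
e^(−kτ) = e^(−0.02057 × 53.2) = 0.3348
Accumulation ratio R = 1 / (1 − e^(−kτ)) = 1 / (1 − 0.3348) = 1.503
Steady-state peak = C₀ × R = 8.45 × 1.503 = 12.70 mg/L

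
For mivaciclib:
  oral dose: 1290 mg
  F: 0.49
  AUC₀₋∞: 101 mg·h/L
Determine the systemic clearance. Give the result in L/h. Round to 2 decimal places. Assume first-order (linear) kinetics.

CL = F·Dose / AUC = 0.49 × 1290 / 101 = 6.258 L/h

6.26 L/h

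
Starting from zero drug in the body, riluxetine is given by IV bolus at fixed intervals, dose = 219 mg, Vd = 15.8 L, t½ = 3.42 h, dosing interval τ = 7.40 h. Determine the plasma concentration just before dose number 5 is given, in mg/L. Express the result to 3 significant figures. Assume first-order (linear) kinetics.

C₀ per dose = Dose / Vd = 219 / 15.8 = 13.86 mg/L
k = ln2 / t½ = 0.693147 / 3.42 = 0.2027 h⁻¹
Fraction remaining after one interval: r = e^(−kτ) = e^(−0.2027 × 7.40) = 0.2231
Before dose 5, 4 doses have been given (aged 1τ, 2τ, 3τ, 4τ).
C_trough = C₀ × (r + r² + … + r^4) = C₀ × r(1−r^4)/(1−r)
        = 13.86 × 0.2231 × (1 − 0.002477) / (1 − 0.2231) = 3.970 mg/L

3.97 mg/L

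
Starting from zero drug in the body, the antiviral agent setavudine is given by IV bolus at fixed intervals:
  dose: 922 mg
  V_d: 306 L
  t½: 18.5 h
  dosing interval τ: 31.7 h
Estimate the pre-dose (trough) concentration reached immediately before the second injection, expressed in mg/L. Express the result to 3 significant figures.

0.919 mg/L

C₀ per dose = Dose / Vd = 922 / 306 = 3.013 mg/L
k = ln2 / t½ = 0.693147 / 18.5 = 0.03747 h⁻¹
Fraction remaining after one interval: r = e^(−kτ) = e^(−0.03747 × 31.7) = 0.3049
Before dose 2, 1 dose has been given (aged 1τ).
C_trough = C₀ × r = 3.013 × 0.3049 = 0.9187 mg/L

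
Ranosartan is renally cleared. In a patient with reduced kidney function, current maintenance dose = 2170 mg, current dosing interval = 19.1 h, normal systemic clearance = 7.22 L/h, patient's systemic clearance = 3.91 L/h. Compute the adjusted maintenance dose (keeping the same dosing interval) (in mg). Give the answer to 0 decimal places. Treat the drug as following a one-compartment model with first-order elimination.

To keep the same average steady-state level, dosing rate must scale with clearance.
CL ratio = 3.91 / 7.22 = 0.5416
New dose (same interval) = 2170 × 0.5416 = 1175 mg

1175 mg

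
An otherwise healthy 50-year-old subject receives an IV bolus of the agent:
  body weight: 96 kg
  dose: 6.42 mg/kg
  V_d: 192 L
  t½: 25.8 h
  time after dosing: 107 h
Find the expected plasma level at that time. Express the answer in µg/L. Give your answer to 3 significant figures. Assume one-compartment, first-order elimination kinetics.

181 µg/L

Total dose = 6.42 × 96 = 616.3 mg
C₀ = Dose / Vd = 616.3 / 192 = 3.210 mg/L
k = ln2 / t½ = 0.693147 / 25.8 = 0.02687 h⁻¹
C = C₀ · e^(−k·t) = 3.210 × e^(−0.02687 × 107)
  = 3.210 × 0.05641 = 0.1811 mg/L
Convert: 0.1811 mg/L × 1000 = 181.1 µg/L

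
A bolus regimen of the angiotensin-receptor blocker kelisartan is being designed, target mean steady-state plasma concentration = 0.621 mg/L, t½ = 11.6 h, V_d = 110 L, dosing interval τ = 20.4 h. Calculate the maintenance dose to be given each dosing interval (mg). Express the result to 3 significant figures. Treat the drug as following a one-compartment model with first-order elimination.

83.3 mg

k = ln2 / t½ = 0.693147 / 11.6 = 0.05975 h⁻¹
CL = k × Vd = 0.05975 × 110 = 6.573 L/h
At steady state, Dose/τ = Css × CL.
Dose = Css × CL × τ = 0.621 × 6.573 × 20.4 = 83.27 mg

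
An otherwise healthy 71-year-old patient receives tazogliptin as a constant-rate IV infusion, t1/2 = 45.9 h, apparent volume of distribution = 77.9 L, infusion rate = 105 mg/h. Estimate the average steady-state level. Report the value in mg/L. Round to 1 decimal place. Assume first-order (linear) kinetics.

89.3 mg/L

k = ln2 / t½ = 0.693147 / 45.9 = 0.01510 h⁻¹
CL = k × Vd = 0.01510 × 77.9 = 1.176 L/h
At steady state Css = R₀ / CL = 105 / 1.176 = 89.29 mg/L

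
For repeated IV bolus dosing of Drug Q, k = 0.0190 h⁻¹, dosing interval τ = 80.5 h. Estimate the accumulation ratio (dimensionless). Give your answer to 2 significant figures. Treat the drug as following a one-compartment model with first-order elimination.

e^(−kτ) = e^(−0.01900 × 80.5) = 0.2166
Accumulation ratio R = 1 / (1 − e^(−kτ)) = 1 / (1 − 0.2166) = 1.276

1.3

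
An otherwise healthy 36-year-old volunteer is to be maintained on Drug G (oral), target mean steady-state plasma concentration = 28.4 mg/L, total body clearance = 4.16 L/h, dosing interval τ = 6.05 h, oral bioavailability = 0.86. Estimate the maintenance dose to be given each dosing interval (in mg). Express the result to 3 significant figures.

At steady state, F × (Dose/τ) = Css × CL.
Dose = Css × CL × τ / F = 28.4 × 4.160 × 6.05 / 0.86 = 831.1 mg

831 mg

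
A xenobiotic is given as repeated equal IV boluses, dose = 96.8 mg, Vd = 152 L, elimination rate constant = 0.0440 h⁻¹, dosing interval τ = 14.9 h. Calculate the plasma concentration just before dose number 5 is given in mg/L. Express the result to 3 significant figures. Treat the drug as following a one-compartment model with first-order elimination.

0.638 mg/L

C₀ per dose = Dose / Vd = 96.8 / 152 = 0.6368 mg/L
Fraction remaining after one interval: r = e^(−kτ) = e^(−0.04400 × 14.9) = 0.5191
Before dose 5, 4 doses have been given (aged 1τ, 2τ, 3τ, 4τ).
C_trough = C₀ × (r + r² + … + r^4) = C₀ × r(1−r^4)/(1−r)
        = 0.6368 × 0.5191 × (1 − 0.07261) / (1 − 0.5191) = 0.6375 mg/L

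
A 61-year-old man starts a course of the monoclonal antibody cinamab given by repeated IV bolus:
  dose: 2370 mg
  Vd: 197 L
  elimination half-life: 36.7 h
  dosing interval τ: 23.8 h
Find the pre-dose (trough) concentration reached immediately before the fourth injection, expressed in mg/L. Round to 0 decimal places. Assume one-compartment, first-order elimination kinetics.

16 mg/L

C₀ per dose = Dose / Vd = 2370 / 197 = 12.03 mg/L
k = ln2 / t½ = 0.693147 / 36.7 = 0.01889 h⁻¹
Fraction remaining after one interval: r = e^(−kτ) = e^(−0.01889 × 23.8) = 0.6379
Before dose 4, 3 doses have been given (aged 1τ, 2τ, 3τ).
C_trough = C₀ × (r + r² + … + r^3) = C₀ × r(1−r^3)/(1−r)
        = 12.03 × 0.6379 × (1 − 0.2596) / (1 − 0.6379) = 15.69 mg/L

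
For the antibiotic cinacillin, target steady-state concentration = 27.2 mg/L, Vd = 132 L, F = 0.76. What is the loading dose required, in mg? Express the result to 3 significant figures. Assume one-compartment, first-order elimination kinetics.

LD = Css × Vd / F = 27.2 × 132 / 0.76 = 4724 mg

4720 mg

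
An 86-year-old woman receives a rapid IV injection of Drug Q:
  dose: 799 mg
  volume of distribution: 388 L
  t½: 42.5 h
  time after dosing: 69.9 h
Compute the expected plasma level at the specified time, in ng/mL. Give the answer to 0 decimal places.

659 ng/mL

C₀ = Dose / Vd = 799.0 / 388 = 2.059 mg/L
k = ln2 / t½ = 0.693147 / 42.5 = 0.01631 h⁻¹
C = C₀ · e^(−k·t) = 2.059 × e^(−0.01631 × 69.9)
  = 2.059 × 0.3198 = 0.6585 mg/L
Convert: 0.6585 mg/L × 1000 = 658.5 ng/mL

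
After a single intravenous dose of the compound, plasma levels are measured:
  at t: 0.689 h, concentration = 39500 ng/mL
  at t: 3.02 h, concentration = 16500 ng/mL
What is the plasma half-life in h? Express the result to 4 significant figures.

1.851 h

k = ln(C₁/C₂) / (t₂ − t₁) = ln(39500/16500) / (3.02 − 0.689)
  = 0.8729 / 2.331 = 0.3745 h⁻¹
t½ = ln2 / k = 0.693147 / 0.3745 = 1.851 h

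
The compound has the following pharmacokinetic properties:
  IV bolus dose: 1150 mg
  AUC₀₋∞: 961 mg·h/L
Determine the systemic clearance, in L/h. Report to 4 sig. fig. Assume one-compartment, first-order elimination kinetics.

CL = Dose / AUC = 1150 / 961 = 1.197 L/h

1.197 L/h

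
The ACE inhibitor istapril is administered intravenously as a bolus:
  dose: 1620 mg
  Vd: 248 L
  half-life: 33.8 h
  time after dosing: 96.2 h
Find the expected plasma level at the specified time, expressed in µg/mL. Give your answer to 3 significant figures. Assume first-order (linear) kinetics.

0.908 µg/mL

C₀ = Dose / Vd = 1620 / 248 = 6.532 mg/L
k = ln2 / t½ = 0.693147 / 33.8 = 0.02051 h⁻¹
C = C₀ · e^(−k·t) = 6.532 × e^(−0.02051 × 96.2)
  = 6.532 × 0.1390 = 0.9079 mg/L
(0.9079 mg/L = 0.9079 µg/mL)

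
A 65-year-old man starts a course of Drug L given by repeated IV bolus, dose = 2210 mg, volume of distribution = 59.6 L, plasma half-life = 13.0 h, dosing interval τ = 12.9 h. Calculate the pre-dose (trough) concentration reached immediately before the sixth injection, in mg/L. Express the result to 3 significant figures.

C₀ per dose = Dose / Vd = 2210 / 59.6 = 37.08 mg/L
k = ln2 / t½ = 0.693147 / 13.0 = 0.05332 h⁻¹
Fraction remaining after one interval: r = e^(−kτ) = e^(−0.05332 × 12.9) = 0.5027
Before dose 6, 5 doses have been given (aged 1τ, 2τ, 3τ, 4τ, 5τ).
C_trough = C₀ × (r + r² + … + r^5) = C₀ × r(1−r^5)/(1−r)
        = 37.08 × 0.5027 × (1 − 0.03210) / (1 − 0.5027) = 36.28 mg/L

36.3 mg/L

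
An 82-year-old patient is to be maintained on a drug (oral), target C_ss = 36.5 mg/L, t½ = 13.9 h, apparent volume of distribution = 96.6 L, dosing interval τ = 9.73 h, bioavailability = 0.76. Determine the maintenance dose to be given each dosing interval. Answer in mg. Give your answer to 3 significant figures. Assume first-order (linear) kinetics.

k = ln2 / t½ = 0.693147 / 13.9 = 0.04987 h⁻¹
CL = k × Vd = 0.04987 × 96.6 = 4.817 L/h
At steady state, F × (Dose/τ) = Css × CL.
Dose = Css × CL × τ / F = 36.5 × 4.817 × 9.73 / 0.76 = 2251 mg

2250 mg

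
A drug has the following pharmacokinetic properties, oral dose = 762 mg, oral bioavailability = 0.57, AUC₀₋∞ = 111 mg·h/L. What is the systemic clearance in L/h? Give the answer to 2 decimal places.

3.91 L/h

CL = F·Dose / AUC = 0.57 × 762 / 111 = 3.913 L/h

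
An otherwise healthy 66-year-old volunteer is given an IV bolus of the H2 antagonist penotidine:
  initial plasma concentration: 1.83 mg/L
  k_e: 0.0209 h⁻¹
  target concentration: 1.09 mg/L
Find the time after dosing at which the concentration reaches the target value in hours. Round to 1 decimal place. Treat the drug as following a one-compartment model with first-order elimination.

t = ln(C₀ / C) / k = ln(1.830 / 1.09) / 0.02090
  = ln(1.679) / 0.02090 = 0.5182 / 0.02090 = 24.79 h

24.8 h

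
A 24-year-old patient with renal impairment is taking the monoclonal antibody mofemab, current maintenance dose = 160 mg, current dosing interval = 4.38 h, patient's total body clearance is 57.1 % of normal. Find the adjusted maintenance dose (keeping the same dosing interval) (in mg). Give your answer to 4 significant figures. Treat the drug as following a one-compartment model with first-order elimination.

91.36 mg

To keep the same average steady-state level, dosing rate must scale with clearance.
CL ratio = 57.1 / 100 = 0.5710
New dose (same interval) = 160 × 0.5710 = 91.36 mg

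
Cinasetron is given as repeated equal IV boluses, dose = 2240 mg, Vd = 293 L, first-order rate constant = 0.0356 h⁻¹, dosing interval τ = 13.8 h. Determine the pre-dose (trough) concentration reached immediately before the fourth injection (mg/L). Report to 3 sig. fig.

9.29 mg/L

C₀ per dose = Dose / Vd = 2240 / 293 = 7.645 mg/L
Fraction remaining after one interval: r = e^(−kτ) = e^(−0.03560 × 13.8) = 0.6118
Before dose 4, 3 doses have been given (aged 1τ, 2τ, 3τ).
C_trough = C₀ × (r + r² + … + r^3) = C₀ × r(1−r^3)/(1−r)
        = 7.645 × 0.6118 × (1 − 0.2290) / (1 − 0.6118) = 9.289 mg/L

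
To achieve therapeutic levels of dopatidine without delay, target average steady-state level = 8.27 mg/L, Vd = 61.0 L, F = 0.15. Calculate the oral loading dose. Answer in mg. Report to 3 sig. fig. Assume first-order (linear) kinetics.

LD = Css × Vd / F = 8.27 × 61.0 / 0.15 = 3363 mg

3360 mg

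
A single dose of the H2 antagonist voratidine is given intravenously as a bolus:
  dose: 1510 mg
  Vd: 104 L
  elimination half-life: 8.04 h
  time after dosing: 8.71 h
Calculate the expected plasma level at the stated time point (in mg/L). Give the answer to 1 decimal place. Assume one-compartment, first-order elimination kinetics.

C₀ = Dose / Vd = 1510 / 104 = 14.52 mg/L
k = ln2 / t½ = 0.693147 / 8.04 = 0.08621 h⁻¹
C = C₀ · e^(−k·t) = 14.52 × e^(−0.08621 × 8.71)
  = 14.52 × 0.4719 = 6.852 mg/L

6.9 mg/L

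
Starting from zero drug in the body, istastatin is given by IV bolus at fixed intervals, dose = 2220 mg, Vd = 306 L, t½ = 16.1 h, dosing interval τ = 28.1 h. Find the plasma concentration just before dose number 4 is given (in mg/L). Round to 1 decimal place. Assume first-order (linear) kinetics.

C₀ per dose = Dose / Vd = 2220 / 306 = 7.255 mg/L
k = ln2 / t½ = 0.693147 / 16.1 = 0.04305 h⁻¹
Fraction remaining after one interval: r = e^(−kτ) = e^(−0.04305 × 28.1) = 0.2983
Before dose 4, 3 doses have been given (aged 1τ, 2τ, 3τ).
C_trough = C₀ × (r + r² + … + r^3) = C₀ × r(1−r^3)/(1−r)
        = 7.255 × 0.2983 × (1 − 0.02654) / (1 − 0.2983) = 3.002 mg/L

3.0 mg/L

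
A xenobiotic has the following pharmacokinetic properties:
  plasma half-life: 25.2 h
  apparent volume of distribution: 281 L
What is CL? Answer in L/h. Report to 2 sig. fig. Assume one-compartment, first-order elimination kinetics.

k = ln2 / t½ = 0.693147 / 25.2 = 0.02751 h⁻¹
CL = k × Vd = 0.02751 × 281 = 7.730 L/h

7.7 L/h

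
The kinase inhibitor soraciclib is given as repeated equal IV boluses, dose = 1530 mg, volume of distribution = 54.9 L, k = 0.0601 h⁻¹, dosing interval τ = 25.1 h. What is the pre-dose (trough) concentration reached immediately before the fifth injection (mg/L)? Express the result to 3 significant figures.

C₀ per dose = Dose / Vd = 1530 / 54.9 = 27.87 mg/L
Fraction remaining after one interval: r = e^(−kτ) = e^(−0.06010 × 25.1) = 0.2212
Before dose 5, 4 doses have been given (aged 1τ, 2τ, 3τ, 4τ).
C_trough = C₀ × (r + r² + … + r^4) = C₀ × r(1−r^4)/(1−r)
        = 27.87 × 0.2212 × (1 − 0.002394) / (1 − 0.2212) = 7.897 mg/L

7.90 mg/L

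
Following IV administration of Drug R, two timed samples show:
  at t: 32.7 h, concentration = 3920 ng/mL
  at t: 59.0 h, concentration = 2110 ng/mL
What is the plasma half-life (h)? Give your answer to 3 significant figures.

29.4 h

k = ln(C₁/C₂) / (t₂ − t₁) = ln(3920/2110) / (59.0 − 32.7)
  = 0.6194 / 26.30 = 0.02355 h⁻¹
t½ = ln2 / k = 0.693147 / 0.02355 = 29.43 h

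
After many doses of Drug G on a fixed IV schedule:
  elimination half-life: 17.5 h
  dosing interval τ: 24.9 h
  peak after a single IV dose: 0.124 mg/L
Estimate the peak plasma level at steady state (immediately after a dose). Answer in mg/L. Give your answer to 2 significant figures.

k = ln2 / t½ = 0.693147 / 17.5 = 0.03961 h⁻¹
e^(−kτ) = e^(−0.03961 × 24.9) = 0.3730
Accumulation ratio R = 1 / (1 − e^(−kτ)) = 1 / (1 − 0.3730) = 1.595
Steady-state peak = C₀ × R = 0.124 × 1.595 = 0.1978 mg/L

0.20 mg/L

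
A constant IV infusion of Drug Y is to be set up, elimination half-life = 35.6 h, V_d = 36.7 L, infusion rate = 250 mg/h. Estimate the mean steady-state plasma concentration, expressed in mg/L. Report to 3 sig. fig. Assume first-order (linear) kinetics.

k = ln2 / t½ = 0.693147 / 35.6 = 0.01947 h⁻¹
CL = k × Vd = 0.01947 × 36.7 = 0.7145 L/h
At steady state Css = R₀ / CL = 250 / 0.7145 = 349.9 mg/L

350 mg/L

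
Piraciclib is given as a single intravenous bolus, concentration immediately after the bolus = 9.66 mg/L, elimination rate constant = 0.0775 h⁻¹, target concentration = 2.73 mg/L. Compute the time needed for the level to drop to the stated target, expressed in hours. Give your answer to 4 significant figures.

16.31 h

t = ln(C₀ / C) / k = ln(9.660 / 2.73) / 0.07750
  = ln(3.538) / 0.07750 = 1.264 / 0.07750 = 16.31 h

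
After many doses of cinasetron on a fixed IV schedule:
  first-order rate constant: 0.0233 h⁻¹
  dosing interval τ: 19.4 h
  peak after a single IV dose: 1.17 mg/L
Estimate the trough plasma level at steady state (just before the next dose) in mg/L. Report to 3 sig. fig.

e^(−kτ) = e^(−0.02330 × 19.4) = 0.6363
Accumulation ratio R = 1 / (1 − e^(−kτ)) = 1 / (1 − 0.6363) = 2.750
Steady-state trough = C₀ × R × e^(−kτ) = 1.17 × 2.750 × 0.6363 = 2.047 mg/L

2.05 mg/L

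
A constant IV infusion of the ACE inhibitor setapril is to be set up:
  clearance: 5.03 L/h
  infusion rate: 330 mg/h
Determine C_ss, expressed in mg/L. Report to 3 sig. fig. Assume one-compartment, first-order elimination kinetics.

65.6 mg/L

At steady state Css = R₀ / CL = 330 / 5.030 = 65.61 mg/L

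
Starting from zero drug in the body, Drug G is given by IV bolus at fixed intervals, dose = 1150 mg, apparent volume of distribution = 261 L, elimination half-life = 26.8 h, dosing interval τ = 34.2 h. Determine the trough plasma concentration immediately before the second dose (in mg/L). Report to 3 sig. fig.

1.82 mg/L

C₀ per dose = Dose / Vd = 1150 / 261 = 4.406 mg/L
k = ln2 / t½ = 0.693147 / 26.8 = 0.02586 h⁻¹
Fraction remaining after one interval: r = e^(−kτ) = e^(−0.02586 × 34.2) = 0.4130
Before dose 2, 1 dose has been given (aged 1τ).
C_trough = C₀ × r = 4.406 × 0.4130 = 1.820 mg/L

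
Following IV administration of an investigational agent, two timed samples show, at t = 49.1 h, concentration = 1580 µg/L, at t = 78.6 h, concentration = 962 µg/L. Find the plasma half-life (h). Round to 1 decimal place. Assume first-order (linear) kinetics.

41.2 h

k = ln(C₁/C₂) / (t₂ − t₁) = ln(1580/962) / (78.6 − 49.1)
  = 0.4962 / 29.50 = 0.01682 h⁻¹
t½ = ln2 / k = 0.693147 / 0.01682 = 41.21 h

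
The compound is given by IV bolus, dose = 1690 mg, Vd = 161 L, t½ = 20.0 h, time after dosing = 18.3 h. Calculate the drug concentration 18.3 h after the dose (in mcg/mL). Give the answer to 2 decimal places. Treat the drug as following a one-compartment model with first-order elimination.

C₀ = Dose / Vd = 1690 / 161 = 10.50 mg/L
k = ln2 / t½ = 0.693147 / 20.0 = 0.03466 h⁻¹
C = C₀ · e^(−k·t) = 10.50 × e^(−0.03466 × 18.3)
  = 10.50 × 0.5303 = 5.568 mg/L
(5.568 mg/L = 5.568 mcg/mL)

5.57 mcg/mL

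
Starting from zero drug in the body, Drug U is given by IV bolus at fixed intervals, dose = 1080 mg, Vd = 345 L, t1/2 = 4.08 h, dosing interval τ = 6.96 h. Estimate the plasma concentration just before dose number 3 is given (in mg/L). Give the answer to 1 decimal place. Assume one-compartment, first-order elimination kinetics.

C₀ per dose = Dose / Vd = 1080 / 345 = 3.130 mg/L
k = ln2 / t½ = 0.693147 / 4.08 = 0.1699 h⁻¹
Fraction remaining after one interval: r = e^(−kτ) = e^(−0.1699 × 6.96) = 0.3065
Before dose 3, 2 doses have been given (aged 1τ, 2τ).
C_trough = C₀ × (r + r²) = 3.130 × (0.3065 + 0.09394) = 1.253 mg/L

1.3 mg/L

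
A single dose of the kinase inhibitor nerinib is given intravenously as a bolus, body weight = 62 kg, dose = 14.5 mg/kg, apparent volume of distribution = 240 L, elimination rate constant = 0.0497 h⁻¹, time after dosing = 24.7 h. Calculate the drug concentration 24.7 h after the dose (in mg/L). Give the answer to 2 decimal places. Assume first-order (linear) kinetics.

Total dose = 14.5 × 62 = 899.0 mg
C₀ = Dose / Vd = 899.0 / 240 = 3.746 mg/L
C = C₀ · e^(−k·t) = 3.746 × e^(−0.04970 × 24.7)
  = 3.746 × 0.2930 = 1.098 mg/L

1.10 mg/L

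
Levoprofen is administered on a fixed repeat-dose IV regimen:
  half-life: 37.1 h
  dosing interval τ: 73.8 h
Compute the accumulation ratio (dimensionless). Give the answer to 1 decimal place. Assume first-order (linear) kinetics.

1.3

k = ln2 / t½ = 0.693147 / 37.1 = 0.01868 h⁻¹
e^(−kτ) = e^(−0.01868 × 73.8) = 0.2519
Accumulation ratio R = 1 / (1 − e^(−kτ)) = 1 / (1 − 0.2519) = 1.337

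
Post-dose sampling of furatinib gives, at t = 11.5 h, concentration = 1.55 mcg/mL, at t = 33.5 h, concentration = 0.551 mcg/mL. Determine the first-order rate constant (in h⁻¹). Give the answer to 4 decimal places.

0.0470 h⁻¹

k = ln(C₁/C₂) / (t₂ − t₁) = ln(1.55/0.551) / (33.5 − 11.5)
  = 1.034 / 22.00 = 0.04700 h⁻¹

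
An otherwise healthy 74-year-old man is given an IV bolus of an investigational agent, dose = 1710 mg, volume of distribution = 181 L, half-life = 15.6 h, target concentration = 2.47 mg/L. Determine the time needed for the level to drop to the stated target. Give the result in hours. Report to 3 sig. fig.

C₀ = Dose / Vd = 1710 / 181 = 9.448 mg/L
k = ln2 / t½ = 0.693147 / 15.6 = 0.04443 h⁻¹
t = ln(C₀ / C) / k = ln(9.448 / 2.47) / 0.04443
  = ln(3.825) / 0.04443 = 1.342 / 0.04443 = 30.20 h

30.2 h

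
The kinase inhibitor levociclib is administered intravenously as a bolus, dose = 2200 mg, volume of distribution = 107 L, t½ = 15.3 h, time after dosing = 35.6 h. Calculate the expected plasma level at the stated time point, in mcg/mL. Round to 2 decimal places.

C₀ = Dose / Vd = 2200 / 107 = 20.56 mg/L
k = ln2 / t½ = 0.693147 / 15.3 = 0.04530 h⁻¹
C = C₀ · e^(−k·t) = 20.56 × e^(−0.04530 × 35.6)
  = 20.56 × 0.1994 = 4.100 mg/L
(4.100 mg/L = 4.100 mcg/mL)

4.10 mcg/mL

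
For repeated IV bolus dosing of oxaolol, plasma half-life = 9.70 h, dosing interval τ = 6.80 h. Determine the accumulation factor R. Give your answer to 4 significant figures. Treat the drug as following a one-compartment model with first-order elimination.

2.598

k = ln2 / t½ = 0.693147 / 9.70 = 0.07146 h⁻¹
e^(−kτ) = e^(−0.07146 × 6.80) = 0.6151
Accumulation ratio R = 1 / (1 − e^(−kτ)) = 1 / (1 − 0.6151) = 2.598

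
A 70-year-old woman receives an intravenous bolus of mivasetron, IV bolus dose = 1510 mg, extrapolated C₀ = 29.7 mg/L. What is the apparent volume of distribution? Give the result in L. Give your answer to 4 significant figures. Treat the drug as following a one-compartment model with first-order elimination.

Vd = Dose / C₀ = 1510 / 29.7 = 50.84 L

50.84 L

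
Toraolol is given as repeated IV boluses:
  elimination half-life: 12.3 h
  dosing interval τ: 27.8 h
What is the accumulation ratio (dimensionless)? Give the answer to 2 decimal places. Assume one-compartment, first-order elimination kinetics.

1.26

k = ln2 / t½ = 0.693147 / 12.3 = 0.05635 h⁻¹
e^(−kτ) = e^(−0.05635 × 27.8) = 0.2088
Accumulation ratio R = 1 / (1 − e^(−kτ)) = 1 / (1 − 0.2088) = 1.264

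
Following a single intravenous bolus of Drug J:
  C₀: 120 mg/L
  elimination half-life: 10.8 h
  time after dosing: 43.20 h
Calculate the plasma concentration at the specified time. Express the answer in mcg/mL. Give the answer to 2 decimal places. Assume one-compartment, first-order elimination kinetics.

7.50 mcg/mL

k = ln2 / t½ = 0.693147 / 10.8 = 0.06418 h⁻¹
t / t½ = 43.20 / 10.8 = 4 half-lives
C = C₀ × (1/2)^4 = 120.0 × 0.06250 = 7.500 mg/L
(7.500 mg/L = 7.500 mcg/mL)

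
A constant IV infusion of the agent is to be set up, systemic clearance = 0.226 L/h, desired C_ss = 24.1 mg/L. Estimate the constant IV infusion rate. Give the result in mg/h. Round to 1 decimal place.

5.4 mg/h

At steady state, infusion rate R₀ = Css × CL = 24.1 × 0.2260 = 5.447 mg/h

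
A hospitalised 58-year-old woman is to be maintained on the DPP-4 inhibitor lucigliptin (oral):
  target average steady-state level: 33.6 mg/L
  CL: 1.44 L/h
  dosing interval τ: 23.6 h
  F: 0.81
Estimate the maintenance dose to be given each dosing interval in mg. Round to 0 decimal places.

1410 mg

At steady state, F × (Dose/τ) = Css × CL.
Dose = Css × CL × τ / F = 33.6 × 1.440 × 23.6 / 0.81 = 1410 mg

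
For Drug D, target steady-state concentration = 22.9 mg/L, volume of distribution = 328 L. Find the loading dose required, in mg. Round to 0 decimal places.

7511 mg

LD = Css × Vd = 22.9 × 328 = 7511 mg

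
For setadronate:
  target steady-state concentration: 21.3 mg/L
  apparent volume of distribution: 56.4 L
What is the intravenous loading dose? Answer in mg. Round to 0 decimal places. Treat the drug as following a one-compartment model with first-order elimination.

LD = Css × Vd = 21.3 × 56.4 = 1201 mg

1201 mg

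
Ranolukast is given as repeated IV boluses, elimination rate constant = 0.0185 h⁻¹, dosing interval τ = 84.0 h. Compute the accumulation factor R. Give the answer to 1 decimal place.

e^(−kτ) = e^(−0.01850 × 84.0) = 0.2114
Accumulation ratio R = 1 / (1 − e^(−kτ)) = 1 / (1 − 0.2114) = 1.268

1.3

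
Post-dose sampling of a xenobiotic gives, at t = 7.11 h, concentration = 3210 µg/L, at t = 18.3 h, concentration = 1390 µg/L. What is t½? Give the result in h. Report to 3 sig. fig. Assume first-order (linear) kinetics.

9.27 h

k = ln(C₁/C₂) / (t₂ − t₁) = ln(3210/1390) / (18.3 − 7.11)
  = 0.8370 / 11.19 = 0.07480 h⁻¹
t½ = ln2 / k = 0.693147 / 0.07480 = 9.267 h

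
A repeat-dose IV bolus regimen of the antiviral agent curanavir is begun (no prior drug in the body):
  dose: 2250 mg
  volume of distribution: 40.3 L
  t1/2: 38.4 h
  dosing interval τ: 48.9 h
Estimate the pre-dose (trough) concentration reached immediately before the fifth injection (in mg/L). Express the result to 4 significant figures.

C₀ per dose = Dose / Vd = 2250 / 40.3 = 55.83 mg/L
k = ln2 / t½ = 0.693147 / 38.4 = 0.01805 h⁻¹
Fraction remaining after one interval: r = e^(−kτ) = e^(−0.01805 × 48.9) = 0.4137
Before dose 5, 4 doses have been given (aged 1τ, 2τ, 3τ, 4τ).
C_trough = C₀ × (r + r² + … + r^4) = C₀ × r(1−r^4)/(1−r)
        = 55.83 × 0.4137 × (1 − 0.02929) / (1 − 0.4137) = 38.24 mg/L

38.24 mg/L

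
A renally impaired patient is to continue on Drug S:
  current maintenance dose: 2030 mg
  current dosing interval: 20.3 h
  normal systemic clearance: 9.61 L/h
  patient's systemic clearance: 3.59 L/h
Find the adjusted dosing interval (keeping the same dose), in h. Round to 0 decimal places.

To keep the same average steady-state level, dosing rate must scale with clearance.
CL ratio = 3.59 / 9.61 = 0.3736
New interval (same dose) = 20.3 / 0.3736 = 54.34 h

54 h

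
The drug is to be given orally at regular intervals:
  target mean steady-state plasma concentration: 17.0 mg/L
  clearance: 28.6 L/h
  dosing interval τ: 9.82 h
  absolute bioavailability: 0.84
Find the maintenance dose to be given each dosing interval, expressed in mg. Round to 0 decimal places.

At steady state, F × (Dose/τ) = Css × CL.
Dose = Css × CL × τ / F = 17.0 × 28.60 × 9.82 / 0.84 = 5684 mg

5684 mg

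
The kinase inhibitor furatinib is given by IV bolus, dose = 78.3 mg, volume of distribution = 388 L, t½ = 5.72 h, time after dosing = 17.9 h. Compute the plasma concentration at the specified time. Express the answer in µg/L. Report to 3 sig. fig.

C₀ = Dose / Vd = 78.30 / 388 = 0.2018 mg/L
k = ln2 / t½ = 0.693147 / 5.72 = 0.1212 h⁻¹
C = C₀ · e^(−k·t) = 0.2018 × e^(−0.1212 × 17.9)
  = 0.2018 × 0.1142 = 0.02305 mg/L
Convert: 0.02305 mg/L × 1000 = 23.05 µg/L

23.1 µg/L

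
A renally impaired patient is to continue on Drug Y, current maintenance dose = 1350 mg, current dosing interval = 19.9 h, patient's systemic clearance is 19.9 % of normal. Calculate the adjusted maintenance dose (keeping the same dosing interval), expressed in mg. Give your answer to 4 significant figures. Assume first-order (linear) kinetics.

268.7 mg

To keep the same average steady-state level, dosing rate must scale with clearance.
CL ratio = 19.9 / 100 = 0.1990
New dose (same interval) = 1350 × 0.1990 = 268.7 mg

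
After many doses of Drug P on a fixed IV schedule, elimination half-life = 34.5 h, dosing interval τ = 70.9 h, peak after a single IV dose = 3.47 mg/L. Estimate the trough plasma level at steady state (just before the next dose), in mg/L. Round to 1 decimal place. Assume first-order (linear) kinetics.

1.1 mg/L

k = ln2 / t½ = 0.693147 / 34.5 = 0.02009 h⁻¹
e^(−kτ) = e^(−0.02009 × 70.9) = 0.2407
Accumulation ratio R = 1 / (1 − e^(−kτ)) = 1 / (1 − 0.2407) = 1.317
Steady-state trough = C₀ × R × e^(−kτ) = 3.47 × 1.317 × 0.2407 = 1.100 mg/L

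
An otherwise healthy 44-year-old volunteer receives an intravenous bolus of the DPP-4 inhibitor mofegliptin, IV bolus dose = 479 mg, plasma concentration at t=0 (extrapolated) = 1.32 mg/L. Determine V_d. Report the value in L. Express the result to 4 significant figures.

362.9 L

Vd = Dose / C₀ = 479.0 / 1.32 = 362.9 L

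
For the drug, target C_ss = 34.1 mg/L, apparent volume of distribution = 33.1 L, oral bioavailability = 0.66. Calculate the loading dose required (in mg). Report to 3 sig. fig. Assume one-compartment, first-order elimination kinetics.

LD = Css × Vd / F = 34.1 × 33.1 / 0.66 = 1710 mg

1710 mg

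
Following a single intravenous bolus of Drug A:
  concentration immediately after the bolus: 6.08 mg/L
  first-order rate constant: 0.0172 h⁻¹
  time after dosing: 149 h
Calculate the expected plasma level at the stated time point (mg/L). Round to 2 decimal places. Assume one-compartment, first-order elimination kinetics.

0.47 mg/L

C = C₀ · e^(−k·t) = 6.080 × e^(−0.01720 × 149)
  = 6.080 × 0.07709 = 0.4687 mg/L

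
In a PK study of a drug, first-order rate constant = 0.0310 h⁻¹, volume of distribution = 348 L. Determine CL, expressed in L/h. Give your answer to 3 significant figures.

10.8 L/h

CL = k × Vd = 0.0310 × 348 = 10.79 L/h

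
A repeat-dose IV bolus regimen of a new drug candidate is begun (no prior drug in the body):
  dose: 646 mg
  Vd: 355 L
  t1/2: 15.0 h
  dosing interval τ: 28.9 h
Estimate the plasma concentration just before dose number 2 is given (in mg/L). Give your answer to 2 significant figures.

0.48 mg/L

C₀ per dose = Dose / Vd = 646 / 355 = 1.820 mg/L
k = ln2 / t½ = 0.693147 / 15.0 = 0.04621 h⁻¹
Fraction remaining after one interval: r = e^(−kτ) = e^(−0.04621 × 28.9) = 0.2630
Before dose 2, 1 dose has been given (aged 1τ).
C_trough = C₀ × r = 1.820 × 0.2630 = 0.4787 mg/L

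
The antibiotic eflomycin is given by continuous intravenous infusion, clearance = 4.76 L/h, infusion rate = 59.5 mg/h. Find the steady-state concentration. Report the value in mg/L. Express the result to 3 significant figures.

12.5 mg/L

At steady state Css = R₀ / CL = 59.5 / 4.760 = 12.50 mg/L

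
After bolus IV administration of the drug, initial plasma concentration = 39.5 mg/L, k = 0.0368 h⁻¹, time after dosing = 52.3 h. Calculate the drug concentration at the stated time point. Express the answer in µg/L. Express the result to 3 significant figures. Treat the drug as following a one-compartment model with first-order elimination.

C = C₀ · e^(−k·t) = 39.50 × e^(−0.03680 × 52.3)
  = 39.50 × 0.1459 = 5.763 mg/L
Convert: 5.763 mg/L × 1000 = 5763 µg/L

5760 µg/L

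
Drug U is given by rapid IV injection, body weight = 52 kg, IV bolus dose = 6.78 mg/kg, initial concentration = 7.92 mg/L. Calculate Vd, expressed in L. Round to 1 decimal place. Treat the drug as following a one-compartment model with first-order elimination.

Dose = 6.78 × 52 = 352.6 mg
Vd = Dose / C₀ = 352.6 / 7.92 = 44.52 L

44.5 L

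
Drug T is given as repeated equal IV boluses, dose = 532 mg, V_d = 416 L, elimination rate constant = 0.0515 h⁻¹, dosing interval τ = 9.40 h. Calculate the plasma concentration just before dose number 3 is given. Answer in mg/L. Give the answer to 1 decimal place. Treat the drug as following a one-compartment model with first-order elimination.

1.3 mg/L

C₀ per dose = Dose / Vd = 532 / 416 = 1.279 mg/L
Fraction remaining after one interval: r = e^(−kτ) = e^(−0.05150 × 9.40) = 0.6163
Before dose 3, 2 doses have been given (aged 1τ, 2τ).
C_trough = C₀ × (r + r²) = 1.279 × (0.6163 + 0.3798) = 1.274 mg/L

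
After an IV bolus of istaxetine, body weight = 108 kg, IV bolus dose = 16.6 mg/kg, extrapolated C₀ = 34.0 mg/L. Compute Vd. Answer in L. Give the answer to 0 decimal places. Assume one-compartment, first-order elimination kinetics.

53 L

Dose = 16.6 × 108 = 1793 mg
Vd = Dose / C₀ = 1793 / 34.0 = 52.74 L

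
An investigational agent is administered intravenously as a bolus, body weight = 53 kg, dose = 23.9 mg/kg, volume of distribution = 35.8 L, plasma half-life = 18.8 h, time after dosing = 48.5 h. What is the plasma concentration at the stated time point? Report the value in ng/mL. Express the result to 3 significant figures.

Total dose = 23.9 × 53 = 1267 mg
C₀ = Dose / Vd = 1267 / 35.8 = 35.39 mg/L
k = ln2 / t½ = 0.693147 / 18.8 = 0.03687 h⁻¹
C = C₀ · e^(−k·t) = 35.39 × e^(−0.03687 × 48.5)
  = 35.39 × 0.1673 = 5.921 mg/L
Convert: 5.921 mg/L × 1000 = 5921 ng/mL

5920 ng/mL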